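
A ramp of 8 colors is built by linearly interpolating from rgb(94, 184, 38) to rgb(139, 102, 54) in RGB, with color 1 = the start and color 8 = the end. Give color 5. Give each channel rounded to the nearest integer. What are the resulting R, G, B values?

(120, 137, 47)

With 8 swatches and endpoints inclusive, swatch 5 sits at t = (5 − 1)/(8 − 1) = 4/7 ≈ 0.5714.
R = 94 + 0.5714 × (139 − 94) = 119.713 → 120
G = 184 + 0.5714 × (102 − 184) = 137.145 → 137
B = 38 + 0.5714 × (54 − 38) = 47.142 → 47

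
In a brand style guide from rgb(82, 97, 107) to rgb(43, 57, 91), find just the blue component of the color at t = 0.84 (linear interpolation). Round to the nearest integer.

B = 107 + 0.84 × (91 − 107) = 93.56 → 94

94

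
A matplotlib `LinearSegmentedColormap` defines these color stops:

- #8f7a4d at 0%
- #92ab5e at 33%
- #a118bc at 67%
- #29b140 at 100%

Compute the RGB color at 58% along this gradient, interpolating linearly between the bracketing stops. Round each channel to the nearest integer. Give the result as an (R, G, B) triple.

58% lies between the 33% and 67% stops, so the local fraction is t = (58 − 33)/(67 − 33) = 25/34 ≈ 0.7353.
#92ab5e → (146, 171, 94); #a118bc → (161, 24, 188).
R = 146 + 0.7353 × (161 − 146) = 157.029 → 157
G = 171 + 0.7353 × (24 − 171) = 62.911 → 63
B = 94 + 0.7353 × (188 − 94) = 163.118 → 163

(157, 63, 163)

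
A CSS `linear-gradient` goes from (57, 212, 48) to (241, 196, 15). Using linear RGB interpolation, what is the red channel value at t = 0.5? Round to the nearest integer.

149

R = 57 + 0.5 × (241 − 57) = 149 → 149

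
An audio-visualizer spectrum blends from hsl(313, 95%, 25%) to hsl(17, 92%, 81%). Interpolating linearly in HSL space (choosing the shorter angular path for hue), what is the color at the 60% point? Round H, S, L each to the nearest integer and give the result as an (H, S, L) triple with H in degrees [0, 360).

(351, 93, 59)

Hue: 17 − 313 = -296°, but |-296| > 180 so the shorter arc goes the other way: Δh = -296 + 360 = 64°.
H = 313 + 0.6 × (64) = 351.4 → 351°
S = 95 + 0.6 × (92 − 95) = 93.2 → 93%
L = 25 + 0.6 × (81 − 25) = 58.6 → 59%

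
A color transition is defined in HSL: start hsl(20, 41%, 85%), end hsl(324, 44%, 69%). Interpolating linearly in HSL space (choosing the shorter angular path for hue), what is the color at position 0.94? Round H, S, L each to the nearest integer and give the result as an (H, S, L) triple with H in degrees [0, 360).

(327, 44, 70)

Hue: 324 − 20 = 304°, but |304| > 180 so the shorter arc goes the other way: Δh = 304 − 360 = -56°.
H = 20 + 0.94 × (-56) = -32.64 → -33 → -33 mod 360 = 327°
S = 41 + 0.94 × (44 − 41) = 43.82 → 44%
L = 85 + 0.94 × (69 − 85) = 69.96 → 70%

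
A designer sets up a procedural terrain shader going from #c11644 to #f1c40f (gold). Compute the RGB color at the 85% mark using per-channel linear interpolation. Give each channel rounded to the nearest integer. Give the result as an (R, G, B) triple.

#c11644 → (193, 22, 68); #f1c40f → (241, 196, 15).
85% corresponds to t = 0.85.
R = 193 + 0.85 × (241 − 193) = 193 + 0.85 × 48 = 233.8 → 234
G = 22 + 0.85 × (196 − 22) = 22 + 0.85 × 174 = 169.9 → 170
B = 68 + 0.85 × (15 − 68) = 68 + 0.85 × -53 = 22.95 → 23
So the blended color is (234, 170, 23), about #eaaa17.

(234, 170, 23)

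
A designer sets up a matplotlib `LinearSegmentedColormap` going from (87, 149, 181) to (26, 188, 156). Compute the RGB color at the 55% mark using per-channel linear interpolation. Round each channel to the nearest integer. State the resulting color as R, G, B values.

55% corresponds to t = 0.55.
R = 87 + 0.55 × (26 − 87) = 87 + 0.55 × -61 = 53.45 → 53
G = 149 + 0.55 × (188 − 149) = 149 + 0.55 × 39 = 170.45 → 170
B = 181 + 0.55 × (156 − 181) = 181 + 0.55 × -25 = 167.25 → 167
So the blended color is (53, 170, 167), about #35aaa7.

(53, 170, 167)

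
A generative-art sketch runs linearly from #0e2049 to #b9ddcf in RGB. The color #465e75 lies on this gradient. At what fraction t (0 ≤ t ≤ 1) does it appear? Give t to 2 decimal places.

0.33

Invert the lerp on the G channel (largest span, 189): t = (94 − 32) / (221 − 32) = 62/189 = 0.32804.
Check on R: (70 − 14)/(185 − 14) = 0.3275 ✓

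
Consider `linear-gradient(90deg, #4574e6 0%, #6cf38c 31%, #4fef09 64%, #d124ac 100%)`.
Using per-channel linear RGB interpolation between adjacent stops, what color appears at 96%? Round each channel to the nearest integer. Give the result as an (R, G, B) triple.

96% lies between the 64% and 100% stops, so the local fraction is t = (96 − 64)/(100 − 64) = 32/36 ≈ 0.8889.
#4fef09 → (79, 239, 9); #d124ac → (209, 36, 172).
R = 79 + 0.8889 × (209 − 79) = 194.557 → 195
G = 239 + 0.8889 × (36 − 239) = 58.553 → 59
B = 9 + 0.8889 × (172 − 9) = 153.891 → 154

(195, 59, 154)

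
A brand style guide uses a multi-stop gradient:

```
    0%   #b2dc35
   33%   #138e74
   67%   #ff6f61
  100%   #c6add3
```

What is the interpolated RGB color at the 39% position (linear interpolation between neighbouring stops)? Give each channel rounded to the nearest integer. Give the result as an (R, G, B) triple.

(61, 137, 113)

39% lies between the 33% and 67% stops, so the local fraction is t = (39 − 33)/(67 − 33) = 6/34 ≈ 0.1765.
#138e74 → (19, 142, 116); #ff6f61 → (255, 111, 97).
R = 19 + 0.1765 × (255 − 19) = 60.654 → 61
G = 142 + 0.1765 × (111 − 142) = 136.529 → 137
B = 116 + 0.1765 × (97 − 116) = 112.647 → 113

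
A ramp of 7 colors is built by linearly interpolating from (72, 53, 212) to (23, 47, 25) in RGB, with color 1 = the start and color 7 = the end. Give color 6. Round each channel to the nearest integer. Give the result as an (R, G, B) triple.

(31, 48, 56)

With 7 swatches and endpoints inclusive, swatch 6 sits at t = (6 − 1)/(7 − 1) = 5/6 ≈ 0.8333.
R = 72 + 0.8333 × (23 − 72) = 31.168 → 31
G = 53 + 0.8333 × (47 − 53) = 48 → 48
B = 212 + 0.8333 × (25 − 212) = 56.173 → 56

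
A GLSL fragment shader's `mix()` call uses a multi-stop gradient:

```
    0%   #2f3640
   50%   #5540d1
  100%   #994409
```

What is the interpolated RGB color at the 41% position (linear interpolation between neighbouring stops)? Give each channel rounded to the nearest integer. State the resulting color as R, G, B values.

(78, 62, 183)

41% lies between the 0% and 50% stops, so the local fraction is t = (41 − 0)/(50 − 0) = 41/50 ≈ 0.82.
#2f3640 → (47, 54, 64); #5540d1 → (85, 64, 209).
R = 47 + 0.82 × (85 − 47) = 78.16 → 78
G = 54 + 0.82 × (64 − 54) = 62.2 → 62
B = 64 + 0.82 × (209 − 64) = 182.9 → 183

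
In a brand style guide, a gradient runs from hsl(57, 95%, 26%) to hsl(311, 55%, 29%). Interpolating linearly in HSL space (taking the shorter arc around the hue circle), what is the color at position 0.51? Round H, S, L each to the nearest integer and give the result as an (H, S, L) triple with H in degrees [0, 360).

Hue: 311 − 57 = 254°, but |254| > 180 so the shorter arc goes the other way: Δh = 254 − 360 = -106°.
H = 57 + 0.51 × (-106) = 2.94 → 3°
S = 95 + 0.51 × (55 − 95) = 74.6 → 75%
L = 26 + 0.51 × (29 − 26) = 27.53 → 28%

(3, 75, 28)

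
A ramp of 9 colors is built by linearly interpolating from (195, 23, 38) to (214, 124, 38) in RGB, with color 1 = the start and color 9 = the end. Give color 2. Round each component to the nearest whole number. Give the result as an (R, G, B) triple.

(197, 36, 38)

With 9 swatches and endpoints inclusive, swatch 2 sits at t = (2 − 1)/(9 − 1) = 1/8 ≈ 0.125.
R = 195 + 0.125 × (214 − 195) = 197.375 → 197
G = 23 + 0.125 × (124 − 23) = 35.625 → 36
B = 38 + 0.125 × (38 − 38) = 38 → 38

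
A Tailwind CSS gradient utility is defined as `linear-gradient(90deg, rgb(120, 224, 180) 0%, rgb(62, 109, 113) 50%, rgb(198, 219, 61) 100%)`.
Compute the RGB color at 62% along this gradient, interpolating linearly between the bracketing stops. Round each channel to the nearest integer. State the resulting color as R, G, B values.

(95, 135, 101)

62% lies between the 50% and 100% stops, so the local fraction is t = (62 − 50)/(100 − 50) = 12/50 ≈ 0.24.
R = 62 + 0.24 × (198 − 62) = 94.64 → 95
G = 109 + 0.24 × (219 − 109) = 135.4 → 135
B = 113 + 0.24 × (61 − 113) = 100.52 → 101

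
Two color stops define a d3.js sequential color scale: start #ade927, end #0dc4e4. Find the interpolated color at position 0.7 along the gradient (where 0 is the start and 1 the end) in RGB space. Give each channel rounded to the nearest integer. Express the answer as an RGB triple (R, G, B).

(61, 207, 171)

#ade927 → (173, 233, 39); #0dc4e4 → (13, 196, 228).
R = 173 + 0.7 × (13 − 173) = 173 + 0.7 × -160 = 61 → 61
G = 233 + 0.7 × (196 − 233) = 233 + 0.7 × -37 = 207.1 → 207
B = 39 + 0.7 × (228 − 39) = 39 + 0.7 × 189 = 171.3 → 171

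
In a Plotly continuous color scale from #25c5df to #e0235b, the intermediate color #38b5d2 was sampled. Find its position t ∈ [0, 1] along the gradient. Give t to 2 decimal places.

Invert the lerp on the R channel (largest span, 187): t = (56 − 37) / (224 − 37) = 19/187 = 0.1016.
Check on G: (181 − 197)/(35 − 197) = 0.09877 ✓

0.10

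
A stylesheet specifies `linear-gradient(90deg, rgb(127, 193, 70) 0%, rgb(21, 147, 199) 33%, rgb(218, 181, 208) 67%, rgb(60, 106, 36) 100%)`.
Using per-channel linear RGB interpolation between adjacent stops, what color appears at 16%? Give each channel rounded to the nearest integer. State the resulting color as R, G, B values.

16% lies between the 0% and 33% stops, so the local fraction is t = (16 − 0)/(33 − 0) = 16/33 ≈ 0.4848.
R = 127 + 0.4848 × (21 − 127) = 75.611 → 76
G = 193 + 0.4848 × (147 − 193) = 170.699 → 171
B = 70 + 0.4848 × (199 − 70) = 132.539 → 133

(76, 171, 133)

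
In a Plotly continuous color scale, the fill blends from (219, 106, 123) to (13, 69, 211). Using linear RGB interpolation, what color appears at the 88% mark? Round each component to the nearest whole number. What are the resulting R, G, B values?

(38, 73, 200)

88% corresponds to t = 0.88.
R = 219 + 0.88 × (13 − 219) = 219 + 0.88 × -206 = 37.72 → 38
G = 106 + 0.88 × (69 − 106) = 106 + 0.88 × -37 = 73.44 → 73
B = 123 + 0.88 × (211 − 123) = 123 + 0.88 × 88 = 200.44 → 200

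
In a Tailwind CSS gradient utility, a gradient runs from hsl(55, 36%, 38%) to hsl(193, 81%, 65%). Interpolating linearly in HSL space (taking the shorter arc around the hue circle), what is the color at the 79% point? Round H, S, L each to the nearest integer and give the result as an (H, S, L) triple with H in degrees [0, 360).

Hue arc: Δh = 193 − 55 = 138° (|Δh| ≤ 180, already the shorter path).
H = 55 + 0.79 × (138) = 164.02 → 164°
S = 36 + 0.79 × (81 − 36) = 71.55 → 72%
L = 38 + 0.79 × (65 − 38) = 59.33 → 59%

(164, 72, 59)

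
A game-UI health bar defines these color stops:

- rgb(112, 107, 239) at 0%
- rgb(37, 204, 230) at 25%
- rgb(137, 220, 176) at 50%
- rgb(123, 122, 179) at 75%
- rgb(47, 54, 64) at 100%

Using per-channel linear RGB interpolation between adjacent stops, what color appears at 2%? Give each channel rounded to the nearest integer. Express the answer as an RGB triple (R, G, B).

2% lies between the 0% and 25% stops, so the local fraction is t = (2 − 0)/(25 − 0) = 2/25 ≈ 0.08.
R = 112 + 0.08 × (37 − 112) = 106 → 106
G = 107 + 0.08 × (204 − 107) = 114.76 → 115
B = 239 + 0.08 × (230 − 239) = 238.28 → 238

(106, 115, 238)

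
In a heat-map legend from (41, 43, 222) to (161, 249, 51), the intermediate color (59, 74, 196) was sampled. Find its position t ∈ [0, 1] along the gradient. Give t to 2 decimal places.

0.15

Invert the lerp on the G channel (largest span, 206): t = (74 − 43) / (249 − 43) = 31/206 = 0.15049.
Check on R: (59 − 41)/(161 − 41) = 0.15 ✓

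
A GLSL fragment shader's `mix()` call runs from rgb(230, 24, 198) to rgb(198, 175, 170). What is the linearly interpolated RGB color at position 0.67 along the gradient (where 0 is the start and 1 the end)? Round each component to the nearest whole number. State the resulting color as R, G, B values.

R = 230 + 0.67 × (198 − 230) = 230 + 0.67 × -32 = 208.56 → 209
G = 24 + 0.67 × (175 − 24) = 24 + 0.67 × 151 = 125.17 → 125
B = 198 + 0.67 × (170 − 198) = 198 + 0.67 × -28 = 179.24 → 179

(209, 125, 179)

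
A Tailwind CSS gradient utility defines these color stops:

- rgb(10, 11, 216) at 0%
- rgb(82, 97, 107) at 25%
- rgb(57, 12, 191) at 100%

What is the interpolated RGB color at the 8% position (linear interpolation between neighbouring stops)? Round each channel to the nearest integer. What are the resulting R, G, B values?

8% lies between the 0% and 25% stops, so the local fraction is t = (8 − 0)/(25 − 0) = 8/25 ≈ 0.32.
R = 10 + 0.32 × (82 − 10) = 33.04 → 33
G = 11 + 0.32 × (97 − 11) = 38.52 → 39
B = 216 + 0.32 × (107 − 216) = 181.12 → 181

(33, 39, 181)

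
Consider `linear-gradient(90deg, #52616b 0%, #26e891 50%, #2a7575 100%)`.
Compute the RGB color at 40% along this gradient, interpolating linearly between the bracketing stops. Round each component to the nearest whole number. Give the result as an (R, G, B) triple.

(47, 205, 137)

40% lies between the 0% and 50% stops, so the local fraction is t = (40 − 0)/(50 − 0) = 40/50 ≈ 0.8.
#52616b → (82, 97, 107); #26e891 → (38, 232, 145).
R = 82 + 0.8 × (38 − 82) = 46.8 → 47
G = 97 + 0.8 × (232 − 97) = 205 → 205
B = 107 + 0.8 × (145 − 107) = 137.4 → 137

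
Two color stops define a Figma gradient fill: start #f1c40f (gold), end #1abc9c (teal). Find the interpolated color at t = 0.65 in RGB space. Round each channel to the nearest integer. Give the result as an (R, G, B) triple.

#f1c40f → (241, 196, 15); #1abc9c → (26, 188, 156).
R = 241 + 0.65 × (26 − 241) = 241 + 0.65 × -215 = 101.25 → 101
G = 196 + 0.65 × (188 − 196) = 196 + 0.65 × -8 = 190.8 → 191
B = 15 + 0.65 × (156 − 15) = 15 + 0.65 × 141 = 106.65 → 107

(101, 191, 107)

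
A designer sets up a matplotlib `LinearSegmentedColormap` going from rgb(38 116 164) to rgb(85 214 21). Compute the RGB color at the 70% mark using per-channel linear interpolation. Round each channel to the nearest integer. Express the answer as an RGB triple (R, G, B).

(71, 185, 64)

70% corresponds to t = 0.7.
R = 38 + 0.7 × (85 − 38) = 38 + 0.7 × 47 = 70.9 → 71
G = 116 + 0.7 × (214 − 116) = 116 + 0.7 × 98 = 184.6 → 185
B = 164 + 0.7 × (21 − 164) = 164 + 0.7 × -143 = 63.9 → 64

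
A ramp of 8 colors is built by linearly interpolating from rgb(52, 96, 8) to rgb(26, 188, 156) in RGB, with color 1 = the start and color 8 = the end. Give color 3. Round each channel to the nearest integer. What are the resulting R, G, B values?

With 8 swatches and endpoints inclusive, swatch 3 sits at t = (3 − 1)/(8 − 1) = 2/7 ≈ 0.2857.
R = 52 + 0.2857 × (26 − 52) = 44.572 → 45
G = 96 + 0.2857 × (188 − 96) = 122.284 → 122
B = 8 + 0.2857 × (156 − 8) = 50.284 → 50

(45, 122, 50)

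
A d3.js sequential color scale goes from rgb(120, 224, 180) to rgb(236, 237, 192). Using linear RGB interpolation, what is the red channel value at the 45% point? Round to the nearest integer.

R = 120 + 0.45 × (236 − 120) = 172.2 → 172

172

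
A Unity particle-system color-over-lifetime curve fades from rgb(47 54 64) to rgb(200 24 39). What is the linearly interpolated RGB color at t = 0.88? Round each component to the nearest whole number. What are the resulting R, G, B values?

R = 47 + 0.88 × (200 − 47) = 47 + 0.88 × 153 = 181.64 → 182
G = 54 + 0.88 × (24 − 54) = 54 + 0.88 × -30 = 27.6 → 28
B = 64 + 0.88 × (39 − 64) = 64 + 0.88 × -25 = 42 → 42
So the blended color is (182, 28, 42), about #b61c2a.

(182, 28, 42)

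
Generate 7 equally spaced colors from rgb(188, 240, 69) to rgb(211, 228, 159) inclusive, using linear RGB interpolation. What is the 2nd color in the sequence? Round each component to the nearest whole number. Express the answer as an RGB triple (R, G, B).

With 7 swatches and endpoints inclusive, swatch 2 sits at t = (2 − 1)/(7 − 1) = 1/6 ≈ 0.1667.
R = 188 + 0.1667 × (211 − 188) = 191.834 → 192
G = 240 + 0.1667 × (228 − 240) = 238 → 238
B = 69 + 0.1667 × (159 − 69) = 84.003 → 84

(192, 238, 84)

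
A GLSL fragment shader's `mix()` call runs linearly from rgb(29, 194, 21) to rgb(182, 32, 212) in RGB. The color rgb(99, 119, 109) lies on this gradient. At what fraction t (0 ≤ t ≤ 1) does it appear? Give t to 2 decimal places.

Invert the lerp on the B channel (largest span, 191): t = (109 − 21) / (212 − 21) = 88/191 = 0.46073.
Check on R: (99 − 29)/(182 − 29) = 0.4575 ✓

0.46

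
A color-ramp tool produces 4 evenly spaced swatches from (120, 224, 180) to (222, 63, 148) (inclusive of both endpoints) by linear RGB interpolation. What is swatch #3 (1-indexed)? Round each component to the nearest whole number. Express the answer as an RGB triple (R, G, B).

(188, 117, 159)

With 4 swatches and endpoints inclusive, swatch 3 sits at t = (3 − 1)/(4 − 1) = 2/3 ≈ 0.6667.
R = 120 + 0.6667 × (222 − 120) = 188.003 → 188
G = 224 + 0.6667 × (63 − 224) = 116.661 → 117
B = 180 + 0.6667 × (148 − 180) = 158.666 → 159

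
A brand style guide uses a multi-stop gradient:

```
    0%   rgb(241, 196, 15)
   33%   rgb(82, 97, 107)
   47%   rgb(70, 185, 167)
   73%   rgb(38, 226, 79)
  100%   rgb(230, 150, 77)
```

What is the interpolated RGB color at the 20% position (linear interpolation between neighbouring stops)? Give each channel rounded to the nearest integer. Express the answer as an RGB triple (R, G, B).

20% lies between the 0% and 33% stops, so the local fraction is t = (20 − 0)/(33 − 0) = 20/33 ≈ 0.6061.
R = 241 + 0.6061 × (82 − 241) = 144.63 → 145
G = 196 + 0.6061 × (97 − 196) = 135.996 → 136
B = 15 + 0.6061 × (107 − 15) = 70.761 → 71

(145, 136, 71)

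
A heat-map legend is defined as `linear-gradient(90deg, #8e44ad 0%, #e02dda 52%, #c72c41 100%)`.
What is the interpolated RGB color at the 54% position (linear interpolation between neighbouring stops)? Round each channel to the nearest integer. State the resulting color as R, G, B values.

(223, 45, 212)

54% lies between the 52% and 100% stops, so the local fraction is t = (54 − 52)/(100 − 52) = 2/48 ≈ 0.0417.
#e02dda → (224, 45, 218); #c72c41 → (199, 44, 65).
R = 224 + 0.0417 × (199 − 224) = 222.958 → 223
G = 45 + 0.0417 × (44 − 45) = 44.958 → 45
B = 218 + 0.0417 × (65 − 218) = 211.62 → 212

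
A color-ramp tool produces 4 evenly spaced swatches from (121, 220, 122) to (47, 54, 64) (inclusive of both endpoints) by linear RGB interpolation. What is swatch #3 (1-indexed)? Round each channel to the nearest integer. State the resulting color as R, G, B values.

With 4 swatches and endpoints inclusive, swatch 3 sits at t = (3 − 1)/(4 − 1) = 2/3 ≈ 0.6667.
R = 121 + 0.6667 × (47 − 121) = 71.664 → 72
G = 220 + 0.6667 × (54 − 220) = 109.328 → 109
B = 122 + 0.6667 × (64 − 122) = 83.331 → 83

(72, 109, 83)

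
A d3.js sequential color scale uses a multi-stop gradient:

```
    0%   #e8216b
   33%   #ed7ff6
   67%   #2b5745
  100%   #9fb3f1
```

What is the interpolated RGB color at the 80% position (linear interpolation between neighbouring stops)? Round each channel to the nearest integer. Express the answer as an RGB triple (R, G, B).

(89, 123, 137)

80% lies between the 67% and 100% stops, so the local fraction is t = (80 − 67)/(100 − 67) = 13/33 ≈ 0.3939.
#2b5745 → (43, 87, 69); #9fb3f1 → (159, 179, 241).
R = 43 + 0.3939 × (159 − 43) = 88.692 → 89
G = 87 + 0.3939 × (179 − 87) = 123.239 → 123
B = 69 + 0.3939 × (241 − 69) = 136.751 → 137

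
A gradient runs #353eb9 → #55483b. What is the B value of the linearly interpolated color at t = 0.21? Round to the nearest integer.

B₁ = 185 (from #353eb9), B₂ = 59 (from #55483b).
B = 185 + 0.21 × (59 − 185) = 158.54 → 159

159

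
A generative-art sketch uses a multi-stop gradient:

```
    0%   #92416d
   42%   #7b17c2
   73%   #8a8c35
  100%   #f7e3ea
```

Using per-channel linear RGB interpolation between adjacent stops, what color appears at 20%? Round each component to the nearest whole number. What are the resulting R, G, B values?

20% lies between the 0% and 42% stops, so the local fraction is t = (20 − 0)/(42 − 0) = 20/42 ≈ 0.4762.
#92416d → (146, 65, 109); #7b17c2 → (123, 23, 194).
R = 146 + 0.4762 × (123 − 146) = 135.047 → 135
G = 65 + 0.4762 × (23 − 65) = 45 → 45
B = 109 + 0.4762 × (194 − 109) = 149.477 → 149

(135, 45, 149)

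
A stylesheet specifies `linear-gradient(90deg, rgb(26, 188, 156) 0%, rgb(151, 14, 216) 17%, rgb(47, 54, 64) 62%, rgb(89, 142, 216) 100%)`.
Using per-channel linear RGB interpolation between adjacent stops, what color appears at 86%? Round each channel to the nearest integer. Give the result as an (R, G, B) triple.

86% lies between the 62% and 100% stops, so the local fraction is t = (86 − 62)/(100 − 62) = 24/38 ≈ 0.6316.
R = 47 + 0.6316 × (89 − 47) = 73.527 → 74
G = 54 + 0.6316 × (142 − 54) = 109.581 → 110
B = 64 + 0.6316 × (216 − 64) = 160.003 → 160

(74, 110, 160)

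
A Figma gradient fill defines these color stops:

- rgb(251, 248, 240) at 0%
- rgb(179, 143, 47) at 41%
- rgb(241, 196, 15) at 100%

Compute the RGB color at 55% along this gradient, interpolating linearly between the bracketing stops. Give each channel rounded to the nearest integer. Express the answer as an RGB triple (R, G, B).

(194, 156, 39)

55% lies between the 41% and 100% stops, so the local fraction is t = (55 − 41)/(100 − 41) = 14/59 ≈ 0.2373.
R = 179 + 0.2373 × (241 − 179) = 193.713 → 194
G = 143 + 0.2373 × (196 − 143) = 155.577 → 156
B = 47 + 0.2373 × (15 − 47) = 39.406 → 39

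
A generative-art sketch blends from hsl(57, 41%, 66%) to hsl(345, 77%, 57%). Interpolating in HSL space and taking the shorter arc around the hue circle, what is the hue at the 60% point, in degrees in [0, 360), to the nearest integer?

Hue: 345 − 57 = 288°, but |288| > 180 so the shorter arc goes the other way: Δh = 288 − 360 = -72°.
H = 57 + 0.6 × (-72) = 13.8 → 14°

14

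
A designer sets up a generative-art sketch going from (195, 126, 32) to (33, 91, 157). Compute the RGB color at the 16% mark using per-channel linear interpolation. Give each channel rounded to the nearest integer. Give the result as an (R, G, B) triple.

16% corresponds to t = 0.16.
R = 195 + 0.16 × (33 − 195) = 195 + 0.16 × -162 = 169.08 → 169
G = 126 + 0.16 × (91 − 126) = 126 + 0.16 × -35 = 120.4 → 120
B = 32 + 0.16 × (157 − 32) = 32 + 0.16 × 125 = 52 → 52

(169, 120, 52)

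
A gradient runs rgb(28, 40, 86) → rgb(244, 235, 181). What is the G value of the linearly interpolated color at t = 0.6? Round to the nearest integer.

157

G = 40 + 0.6 × (235 − 40) = 157 → 157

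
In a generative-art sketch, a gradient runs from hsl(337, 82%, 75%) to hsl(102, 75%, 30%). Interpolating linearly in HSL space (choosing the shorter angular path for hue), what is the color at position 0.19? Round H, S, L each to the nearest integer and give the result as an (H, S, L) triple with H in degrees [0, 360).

Hue: 102 − 337 = -235°, but |-235| > 180 so the shorter arc goes the other way: Δh = -235 + 360 = 125°.
H = 337 + 0.19 × (125) = 360.75 → 361 → 361 mod 360 = 1°
S = 82 + 0.19 × (75 − 82) = 80.67 → 81%
L = 75 + 0.19 × (30 − 75) = 66.45 → 66%

(1, 81, 66)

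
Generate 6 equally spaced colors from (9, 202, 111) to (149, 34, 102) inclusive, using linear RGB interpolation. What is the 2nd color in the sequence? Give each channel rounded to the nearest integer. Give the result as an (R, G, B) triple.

With 6 swatches and endpoints inclusive, swatch 2 sits at t = (2 − 1)/(6 − 1) = 1/5 ≈ 0.2.
R = 9 + 0.2 × (149 − 9) = 37 → 37
G = 202 + 0.2 × (34 − 202) = 168.4 → 168
B = 111 + 0.2 × (102 − 111) = 109.2 → 109

(37, 168, 109)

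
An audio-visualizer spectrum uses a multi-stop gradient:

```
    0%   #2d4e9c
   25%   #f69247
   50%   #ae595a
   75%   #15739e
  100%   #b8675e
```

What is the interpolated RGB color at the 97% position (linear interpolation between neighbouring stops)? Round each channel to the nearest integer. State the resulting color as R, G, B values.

(164, 104, 102)

97% lies between the 75% and 100% stops, so the local fraction is t = (97 − 75)/(100 − 75) = 22/25 ≈ 0.88.
#15739e → (21, 115, 158); #b8675e → (184, 103, 94).
R = 21 + 0.88 × (184 − 21) = 164.44 → 164
G = 115 + 0.88 × (103 − 115) = 104.44 → 104
B = 158 + 0.88 × (94 − 158) = 101.68 → 102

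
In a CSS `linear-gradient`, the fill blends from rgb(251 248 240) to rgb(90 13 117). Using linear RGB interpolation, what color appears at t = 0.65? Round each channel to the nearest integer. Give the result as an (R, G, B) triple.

(146, 95, 160)

R = 251 + 0.65 × (90 − 251) = 251 + 0.65 × -161 = 146.35 → 146
G = 248 + 0.65 × (13 − 248) = 248 + 0.65 × -235 = 95.25 → 95
B = 240 + 0.65 × (117 − 240) = 240 + 0.65 × -123 = 160.05 → 160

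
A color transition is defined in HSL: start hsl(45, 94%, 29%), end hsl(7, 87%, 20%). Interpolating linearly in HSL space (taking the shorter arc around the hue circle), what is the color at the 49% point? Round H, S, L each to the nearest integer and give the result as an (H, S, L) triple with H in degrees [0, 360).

Hue arc: Δh = 7 − 45 = -38° (|Δh| ≤ 180, already the shorter path).
H = 45 + 0.49 × (-38) = 26.38 → 26°
S = 94 + 0.49 × (87 − 94) = 90.57 → 91%
L = 29 + 0.49 × (20 − 29) = 24.59 → 25%

(26, 91, 25)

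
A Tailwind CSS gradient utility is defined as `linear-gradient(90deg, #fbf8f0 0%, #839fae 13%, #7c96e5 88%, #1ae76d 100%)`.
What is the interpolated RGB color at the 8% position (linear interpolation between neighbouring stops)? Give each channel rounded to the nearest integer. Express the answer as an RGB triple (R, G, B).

(177, 193, 199)

8% lies between the 0% and 13% stops, so the local fraction is t = (8 − 0)/(13 − 0) = 8/13 ≈ 0.6154.
#fbf8f0 → (251, 248, 240); #839fae → (131, 159, 174).
R = 251 + 0.6154 × (131 − 251) = 177.152 → 177
G = 248 + 0.6154 × (159 − 248) = 193.229 → 193
B = 240 + 0.6154 × (174 − 240) = 199.384 → 199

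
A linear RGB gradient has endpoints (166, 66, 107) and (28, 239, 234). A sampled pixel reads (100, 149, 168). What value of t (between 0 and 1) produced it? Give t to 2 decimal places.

Invert the lerp on the G channel (largest span, 173): t = (149 − 66) / (239 − 66) = 83/173 = 0.47977.
Check on R: (100 − 166)/(28 − 166) = 0.4783 ✓

0.48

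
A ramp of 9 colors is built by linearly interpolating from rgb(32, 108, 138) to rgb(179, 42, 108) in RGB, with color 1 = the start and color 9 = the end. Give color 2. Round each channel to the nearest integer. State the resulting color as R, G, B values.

(50, 100, 134)

With 9 swatches and endpoints inclusive, swatch 2 sits at t = (2 − 1)/(9 − 1) = 1/8 ≈ 0.125.
R = 32 + 0.125 × (179 − 32) = 50.375 → 50
G = 108 + 0.125 × (42 − 108) = 99.75 → 100
B = 138 + 0.125 × (108 − 138) = 134.25 → 134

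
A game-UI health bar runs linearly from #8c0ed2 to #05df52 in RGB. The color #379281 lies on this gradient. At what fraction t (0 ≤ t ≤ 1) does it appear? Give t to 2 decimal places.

0.63

Invert the lerp on the G channel (largest span, 209): t = (146 − 14) / (223 − 14) = 132/209 = 0.63158.
Check on R: (55 − 140)/(5 − 140) = 0.6296 ✓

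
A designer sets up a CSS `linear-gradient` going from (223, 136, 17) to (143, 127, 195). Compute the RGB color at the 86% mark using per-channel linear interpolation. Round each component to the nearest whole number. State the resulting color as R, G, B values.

(154, 128, 170)

86% corresponds to t = 0.86.
R = 223 + 0.86 × (143 − 223) = 223 + 0.86 × -80 = 154.2 → 154
G = 136 + 0.86 × (127 − 136) = 136 + 0.86 × -9 = 128.26 → 128
B = 17 + 0.86 × (195 − 17) = 17 + 0.86 × 178 = 170.08 → 170
So the blended color is (154, 128, 170), about #9a80aa.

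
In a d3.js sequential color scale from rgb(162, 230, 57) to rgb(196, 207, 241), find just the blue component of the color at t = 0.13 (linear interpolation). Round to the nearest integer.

81

B = 57 + 0.13 × (241 − 57) = 80.92 → 81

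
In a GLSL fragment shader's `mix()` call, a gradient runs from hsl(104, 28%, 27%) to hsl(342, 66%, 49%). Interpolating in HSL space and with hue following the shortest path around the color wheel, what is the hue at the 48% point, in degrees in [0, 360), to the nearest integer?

45

Hue: 342 − 104 = 238°, but |238| > 180 so the shorter arc goes the other way: Δh = 238 − 360 = -122°.
H = 104 + 0.48 × (-122) = 45.44 → 45°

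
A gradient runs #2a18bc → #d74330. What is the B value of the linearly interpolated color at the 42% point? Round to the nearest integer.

B₁ = 188 (from #2a18bc), B₂ = 48 (from #d74330).
B = 188 + 0.42 × (48 − 188) = 129.2 → 129

129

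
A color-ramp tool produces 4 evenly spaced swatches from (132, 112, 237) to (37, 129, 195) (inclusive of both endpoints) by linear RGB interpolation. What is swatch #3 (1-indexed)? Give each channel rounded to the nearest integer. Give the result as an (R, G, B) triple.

With 4 swatches and endpoints inclusive, swatch 3 sits at t = (3 − 1)/(4 − 1) = 2/3 ≈ 0.6667.
R = 132 + 0.6667 × (37 − 132) = 68.663 → 69
G = 112 + 0.6667 × (129 − 112) = 123.334 → 123
B = 237 + 0.6667 × (195 − 237) = 208.999 → 209

(69, 123, 209)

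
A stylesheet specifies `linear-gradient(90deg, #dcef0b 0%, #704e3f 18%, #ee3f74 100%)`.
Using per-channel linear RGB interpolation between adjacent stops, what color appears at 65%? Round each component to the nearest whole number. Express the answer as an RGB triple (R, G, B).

65% lies between the 18% and 100% stops, so the local fraction is t = (65 − 18)/(100 − 18) = 47/82 ≈ 0.5732.
#704e3f → (112, 78, 63); #ee3f74 → (238, 63, 116).
R = 112 + 0.5732 × (238 − 112) = 184.223 → 184
G = 78 + 0.5732 × (63 − 78) = 69.402 → 69
B = 63 + 0.5732 × (116 − 63) = 93.38 → 93

(184, 69, 93)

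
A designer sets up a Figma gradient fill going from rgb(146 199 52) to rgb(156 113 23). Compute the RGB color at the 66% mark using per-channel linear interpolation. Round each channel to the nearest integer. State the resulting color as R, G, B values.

(153, 142, 33)

66% corresponds to t = 0.66.
R = 146 + 0.66 × (156 − 146) = 146 + 0.66 × 10 = 152.6 → 153
G = 199 + 0.66 × (113 − 199) = 199 + 0.66 × -86 = 142.24 → 142
B = 52 + 0.66 × (23 − 52) = 52 + 0.66 × -29 = 32.86 → 33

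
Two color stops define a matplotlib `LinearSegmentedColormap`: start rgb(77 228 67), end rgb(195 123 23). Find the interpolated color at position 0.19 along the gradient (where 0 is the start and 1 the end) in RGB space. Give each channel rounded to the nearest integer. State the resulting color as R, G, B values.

(99, 208, 59)

R = 77 + 0.19 × (195 − 77) = 77 + 0.19 × 118 = 99.42 → 99
G = 228 + 0.19 × (123 − 228) = 228 + 0.19 × -105 = 208.05 → 208
B = 67 + 0.19 × (23 − 67) = 67 + 0.19 × -44 = 58.64 → 59
So the blended color is (99, 208, 59), about #63d03b.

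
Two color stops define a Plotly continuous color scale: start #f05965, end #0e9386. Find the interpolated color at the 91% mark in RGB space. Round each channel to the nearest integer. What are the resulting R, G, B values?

(34, 142, 131)

#f05965 → (240, 89, 101); #0e9386 → (14, 147, 134).
91% corresponds to t = 0.91.
R = 240 + 0.91 × (14 − 240) = 240 + 0.91 × -226 = 34.34 → 34
G = 89 + 0.91 × (147 − 89) = 89 + 0.91 × 58 = 141.78 → 142
B = 101 + 0.91 × (134 − 101) = 101 + 0.91 × 33 = 131.03 → 131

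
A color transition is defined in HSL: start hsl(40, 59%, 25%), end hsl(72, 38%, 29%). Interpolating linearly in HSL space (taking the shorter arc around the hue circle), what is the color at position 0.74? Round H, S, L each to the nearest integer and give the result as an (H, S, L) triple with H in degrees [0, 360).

(64, 43, 28)

Hue arc: Δh = 72 − 40 = 32° (|Δh| ≤ 180, already the shorter path).
H = 40 + 0.74 × (32) = 63.68 → 64°
S = 59 + 0.74 × (38 − 59) = 43.46 → 43%
L = 25 + 0.74 × (29 − 25) = 27.96 → 28%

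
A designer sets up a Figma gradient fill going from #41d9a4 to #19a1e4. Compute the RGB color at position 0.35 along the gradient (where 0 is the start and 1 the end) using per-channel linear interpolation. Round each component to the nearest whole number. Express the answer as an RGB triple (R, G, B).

#41d9a4 → (65, 217, 164); #19a1e4 → (25, 161, 228).
R = 65 + 0.35 × (25 − 65) = 65 + 0.35 × -40 = 51 → 51
G = 217 + 0.35 × (161 − 217) = 217 + 0.35 × -56 = 197.4 → 197
B = 164 + 0.35 × (228 − 164) = 164 + 0.35 × 64 = 186.4 → 186
So the blended color is (51, 197, 186), about #33c5ba.

(51, 197, 186)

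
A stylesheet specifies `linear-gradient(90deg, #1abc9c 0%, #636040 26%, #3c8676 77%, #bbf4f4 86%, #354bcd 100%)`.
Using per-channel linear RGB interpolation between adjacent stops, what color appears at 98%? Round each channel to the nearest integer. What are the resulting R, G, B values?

98% lies between the 86% and 100% stops, so the local fraction is t = (98 − 86)/(100 − 86) = 12/14 ≈ 0.8571.
#bbf4f4 → (187, 244, 244); #354bcd → (53, 75, 205).
R = 187 + 0.8571 × (53 − 187) = 72.149 → 72
G = 244 + 0.8571 × (75 − 244) = 99.15 → 99
B = 244 + 0.8571 × (205 − 244) = 210.573 → 211

(72, 99, 211)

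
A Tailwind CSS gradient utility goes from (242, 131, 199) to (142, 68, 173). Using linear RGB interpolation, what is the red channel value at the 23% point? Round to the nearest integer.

219

R = 242 + 0.23 × (142 − 242) = 219 → 219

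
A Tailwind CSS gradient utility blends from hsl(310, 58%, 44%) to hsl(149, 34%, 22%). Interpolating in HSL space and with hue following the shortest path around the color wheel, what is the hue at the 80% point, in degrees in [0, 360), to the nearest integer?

181

Hue arc: Δh = 149 − 310 = -161° (|Δh| ≤ 180, already the shorter path).
H = 310 + 0.8 × (-161) = 181.2 → 181°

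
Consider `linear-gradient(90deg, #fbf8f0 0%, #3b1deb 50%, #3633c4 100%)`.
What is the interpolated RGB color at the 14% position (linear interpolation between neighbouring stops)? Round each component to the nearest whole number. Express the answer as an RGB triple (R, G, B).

(197, 187, 239)

14% lies between the 0% and 50% stops, so the local fraction is t = (14 − 0)/(50 − 0) = 14/50 ≈ 0.28.
#fbf8f0 → (251, 248, 240); #3b1deb → (59, 29, 235).
R = 251 + 0.28 × (59 − 251) = 197.24 → 197
G = 248 + 0.28 × (29 − 248) = 186.68 → 187
B = 240 + 0.28 × (235 − 240) = 238.6 → 239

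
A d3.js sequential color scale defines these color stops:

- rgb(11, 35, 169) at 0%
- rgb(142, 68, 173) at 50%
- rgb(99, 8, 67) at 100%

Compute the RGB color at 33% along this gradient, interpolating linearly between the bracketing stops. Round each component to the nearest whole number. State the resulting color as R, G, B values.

33% lies between the 0% and 50% stops, so the local fraction is t = (33 − 0)/(50 − 0) = 33/50 ≈ 0.66.
R = 11 + 0.66 × (142 − 11) = 97.46 → 97
G = 35 + 0.66 × (68 − 35) = 56.78 → 57
B = 169 + 0.66 × (173 − 169) = 171.64 → 172

(97, 57, 172)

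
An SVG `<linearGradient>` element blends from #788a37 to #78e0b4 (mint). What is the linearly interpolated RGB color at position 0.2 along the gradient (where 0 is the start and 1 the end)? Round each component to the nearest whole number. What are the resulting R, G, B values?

(120, 155, 80)

#788a37 → (120, 138, 55); #78e0b4 → (120, 224, 180).
R = 120 + 0.2 × (120 − 120) = 120 + 0.2 × 0 = 120 → 120
G = 138 + 0.2 × (224 − 138) = 138 + 0.2 × 86 = 155.2 → 155
B = 55 + 0.2 × (180 − 55) = 55 + 0.2 × 125 = 80 → 80
So the blended color is (120, 155, 80), about #789b50.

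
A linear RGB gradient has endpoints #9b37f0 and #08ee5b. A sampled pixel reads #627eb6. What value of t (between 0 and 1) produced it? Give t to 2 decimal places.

0.39

Invert the lerp on the G channel (largest span, 183): t = (126 − 55) / (238 − 55) = 71/183 = 0.38798.
Check on R: (98 − 155)/(8 − 155) = 0.3878 ✓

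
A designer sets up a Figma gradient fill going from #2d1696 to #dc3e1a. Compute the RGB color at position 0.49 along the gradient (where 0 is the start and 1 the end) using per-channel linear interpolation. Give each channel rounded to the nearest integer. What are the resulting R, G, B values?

#2d1696 → (45, 22, 150); #dc3e1a → (220, 62, 26).
R = 45 + 0.49 × (220 − 45) = 45 + 0.49 × 175 = 130.75 → 131
G = 22 + 0.49 × (62 − 22) = 22 + 0.49 × 40 = 41.6 → 42
B = 150 + 0.49 × (26 − 150) = 150 + 0.49 × -124 = 89.24 → 89

(131, 42, 89)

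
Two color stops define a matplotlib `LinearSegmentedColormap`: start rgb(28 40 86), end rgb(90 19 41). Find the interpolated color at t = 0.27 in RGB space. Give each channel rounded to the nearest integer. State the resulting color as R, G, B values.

(45, 34, 74)

R = 28 + 0.27 × (90 − 28) = 28 + 0.27 × 62 = 44.74 → 45
G = 40 + 0.27 × (19 − 40) = 40 + 0.27 × -21 = 34.33 → 34
B = 86 + 0.27 × (41 − 86) = 86 + 0.27 × -45 = 73.85 → 74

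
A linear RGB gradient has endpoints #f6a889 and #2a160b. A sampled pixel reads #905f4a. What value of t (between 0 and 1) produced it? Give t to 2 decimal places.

0.50

Invert the lerp on the R channel (largest span, 204): t = (144 − 246) / (42 − 246) = -102/-204 = 0.5.
Check on G: (95 − 168)/(22 − 168) = 0.5 ✓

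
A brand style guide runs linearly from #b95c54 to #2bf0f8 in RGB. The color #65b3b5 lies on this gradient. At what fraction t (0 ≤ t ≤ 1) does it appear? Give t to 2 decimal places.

Invert the lerp on the B channel (largest span, 164): t = (181 − 84) / (248 − 84) = 97/164 = 0.59146.
Check on R: (101 − 185)/(43 − 185) = 0.5915 ✓

0.59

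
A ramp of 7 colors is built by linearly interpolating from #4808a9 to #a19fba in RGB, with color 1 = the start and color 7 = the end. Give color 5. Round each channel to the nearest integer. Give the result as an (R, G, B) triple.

(131, 109, 180)

With 7 swatches and endpoints inclusive, swatch 5 sits at t = (5 − 1)/(7 − 1) = 4/6 ≈ 0.6667.
#4808a9 → (72, 8, 169); #a19fba → (161, 159, 186).
R = 72 + 0.6667 × (161 − 72) = 131.336 → 131
G = 8 + 0.6667 × (159 − 8) = 108.672 → 109
B = 169 + 0.6667 × (186 − 169) = 180.334 → 180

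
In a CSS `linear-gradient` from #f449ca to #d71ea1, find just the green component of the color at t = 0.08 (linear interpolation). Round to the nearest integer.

70

G₁ = 73 (from #f449ca), G₂ = 30 (from #d71ea1).
G = 73 + 0.08 × (30 − 73) = 69.56 → 70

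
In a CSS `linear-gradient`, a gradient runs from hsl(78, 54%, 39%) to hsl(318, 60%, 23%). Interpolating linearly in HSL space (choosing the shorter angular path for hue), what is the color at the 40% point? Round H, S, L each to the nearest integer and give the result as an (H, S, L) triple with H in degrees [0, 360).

(30, 56, 33)

Hue: 318 − 78 = 240°, but |240| > 180 so the shorter arc goes the other way: Δh = 240 − 360 = -120°.
H = 78 + 0.4 × (-120) = 30 → 30°
S = 54 + 0.4 × (60 − 54) = 56.4 → 56%
L = 39 + 0.4 × (23 − 39) = 32.6 → 33%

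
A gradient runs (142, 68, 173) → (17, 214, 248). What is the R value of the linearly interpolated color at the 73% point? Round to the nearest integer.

R = 142 + 0.73 × (17 − 142) = 50.75 → 51

51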